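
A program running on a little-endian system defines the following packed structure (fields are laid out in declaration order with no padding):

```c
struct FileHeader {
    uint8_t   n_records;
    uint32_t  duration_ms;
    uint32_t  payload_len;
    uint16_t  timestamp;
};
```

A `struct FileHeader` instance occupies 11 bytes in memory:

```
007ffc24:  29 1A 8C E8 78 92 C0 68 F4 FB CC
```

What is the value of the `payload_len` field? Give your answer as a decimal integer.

`payload_len` follows `n_records` (1 B), `duration_ms` (4 B), so it starts at offset 1 + 4 = 5 and occupies 4 bytes.
Bytes at offsets 5..8: 92 C0 68 F4.
In little-endian order the low byte comes first in memory.
Reassemble most-significant byte first: F4 68 C0 92 → 0xF468C092.
0xF468C092 = 4100505746.

4100505746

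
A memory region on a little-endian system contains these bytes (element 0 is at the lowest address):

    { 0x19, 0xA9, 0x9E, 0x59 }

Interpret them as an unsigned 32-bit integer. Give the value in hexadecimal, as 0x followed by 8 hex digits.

Little-endian: lowest address holds the least-significant byte.
Reassemble most-significant byte first: 59 9E A9 19 → 0x599EA919.

0x599EA919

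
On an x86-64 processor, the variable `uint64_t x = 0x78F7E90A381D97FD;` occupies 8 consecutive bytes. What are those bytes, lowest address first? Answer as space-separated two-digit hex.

Split into bytes (most-significant first): 78 F7 E9 0A 38 1D 97 FD.
Little-endian: lowest address holds the least-significant byte.
So at ascending addresses the bytes are FD 97 1D 38 0A E9 F7 78.

FD 97 1D 38 0A E9 F7 78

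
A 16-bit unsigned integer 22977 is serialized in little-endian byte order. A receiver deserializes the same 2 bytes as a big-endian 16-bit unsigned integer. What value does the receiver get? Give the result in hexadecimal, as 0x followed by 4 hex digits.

22977 in 16-bit hexadecimal is 0x59C1.
Stored little-endian, the bytes at ascending addresses are C1 59.
Read back as big-endian, the last byte is least significant, giving 0xC159.

0xC159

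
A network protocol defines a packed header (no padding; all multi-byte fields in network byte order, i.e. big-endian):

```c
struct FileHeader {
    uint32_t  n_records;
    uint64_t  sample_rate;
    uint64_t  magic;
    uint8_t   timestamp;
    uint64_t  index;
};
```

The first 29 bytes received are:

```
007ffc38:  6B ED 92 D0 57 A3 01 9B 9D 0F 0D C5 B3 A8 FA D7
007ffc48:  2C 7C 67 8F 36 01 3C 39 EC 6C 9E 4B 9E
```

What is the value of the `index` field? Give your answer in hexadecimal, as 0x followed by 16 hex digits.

0x013C39EC6C9E4B9E

`index` follows `n_records` (4 B), `sample_rate` (8 B), `magic` (8 B), `timestamp` (1 B), so it starts at offset 4 + 8 + 8 + 1 = 21 and occupies 8 bytes.
Bytes at offsets 21..28: 01 3C 39 EC 6C 9E 4B 9E.
Big-endian: lowest address holds the most-significant byte.
The bytes are already most-significant first: 0x013C39EC6C9E4B9E.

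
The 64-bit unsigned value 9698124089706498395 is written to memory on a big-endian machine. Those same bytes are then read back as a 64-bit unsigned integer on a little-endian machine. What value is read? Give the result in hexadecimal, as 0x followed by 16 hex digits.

9698124089706498395 in 64-bit hexadecimal is 0x8696A87A0A9D495B.
Stored big-endian, the bytes at ascending addresses are 86 96 A8 7A 0A 9D 49 5B.
Read back as little-endian, the first byte is least significant, giving 0x5B499D0A7AA89686.

0x5B499D0A7AA89686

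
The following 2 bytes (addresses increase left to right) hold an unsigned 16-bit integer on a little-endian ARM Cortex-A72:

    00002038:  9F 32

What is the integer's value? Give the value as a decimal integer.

12959

Little-endian stores the least-significant byte at the lowest address.
Reassemble most-significant byte first: 32 9F → 0x329F.
0x329F = 12959.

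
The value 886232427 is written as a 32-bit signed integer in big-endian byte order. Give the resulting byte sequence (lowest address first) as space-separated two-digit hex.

34 D2 D5 6B

886232427 in hexadecimal, padded to 32 bits, is 0x34D2D56B.
Split into bytes (most-significant first): 34 D2 D5 6B.
Big-endian stores the most-significant byte at the lowest address.
So the memory order matches the most-significant-first order: 34 D2 D5 6B.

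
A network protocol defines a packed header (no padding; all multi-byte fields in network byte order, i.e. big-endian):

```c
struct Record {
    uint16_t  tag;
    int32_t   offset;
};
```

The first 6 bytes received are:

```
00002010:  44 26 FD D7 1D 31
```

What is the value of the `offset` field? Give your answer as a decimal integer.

`offset` follows `tag` (2 bytes), so it starts at byte offset 2 and occupies 4 bytes.
Bytes at offsets 2..5: FD D7 1D 31.
Big-endian: lowest address holds the most-significant byte.
The bytes are already most-significant first: 0xFDD71D31.
Top bit is set, so as a signed 32-bit value this is 0xFDD71D31 − 2^32 = -36233935.

-36233935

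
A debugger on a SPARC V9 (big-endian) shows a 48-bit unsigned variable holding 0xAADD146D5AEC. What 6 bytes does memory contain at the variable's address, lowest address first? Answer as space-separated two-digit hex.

AA DD 14 6D 5A EC

Split into bytes (most-significant first): AA DD 14 6D 5A EC.
Big-endian: lowest address holds the most-significant byte.
So the memory order matches the most-significant-first order: AA DD 14 6D 5A EC.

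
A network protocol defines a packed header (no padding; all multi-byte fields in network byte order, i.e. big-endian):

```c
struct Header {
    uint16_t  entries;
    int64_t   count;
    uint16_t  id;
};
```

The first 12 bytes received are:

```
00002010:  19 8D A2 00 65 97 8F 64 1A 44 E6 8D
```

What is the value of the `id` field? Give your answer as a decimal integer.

59021

`id` follows `entries` (2 B), `count` (8 B), so it starts at offset 2 + 8 = 10 and occupies 2 bytes.
Bytes at offsets 10..11: E6 8D.
In big-endian order the high byte comes first in memory.
The bytes are already most-significant first: 0xE68D.
0xE68D = 59021.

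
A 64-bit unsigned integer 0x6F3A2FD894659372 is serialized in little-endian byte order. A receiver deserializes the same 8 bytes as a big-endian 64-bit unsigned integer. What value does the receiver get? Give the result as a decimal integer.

Stored little-endian, the bytes at ascending addresses are 72 93 65 94 D8 2F 3A 6F.
Read back as big-endian, the last byte is least significant, giving 0x72936594D82F3A6F.
0x72936594D82F3A6F = 8256054231856790127.

8256054231856790127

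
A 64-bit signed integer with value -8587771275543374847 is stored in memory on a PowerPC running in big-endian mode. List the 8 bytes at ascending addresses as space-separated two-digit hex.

Two's complement of -8587771275543374847 in 64 bits: 8587771275543374847 = 0x772DE479A310EBFF; invert → 0x88D21B865CEF1400; add 1 → 0x88D21B865CEF1401.
Split into bytes (most-significant first): 88 D2 1B 86 5C EF 14 01.
Big-endian stores the most-significant byte at the lowest address.
So the memory order matches the most-significant-first order: 88 D2 1B 86 5C EF 14 01.

88 D2 1B 86 5C EF 14 01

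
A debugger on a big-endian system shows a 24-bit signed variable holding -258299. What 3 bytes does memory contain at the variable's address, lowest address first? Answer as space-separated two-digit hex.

FC 0F 05

Two's complement of -258299 in 24 bits: 258299 = 0x03F0FB; invert → 0xFC0F04; add 1 → 0xFC0F05.
Split into bytes (most-significant first): FC 0F 05.
In big-endian order the high byte comes first in memory.
So the memory order matches the most-significant-first order: FC 0F 05.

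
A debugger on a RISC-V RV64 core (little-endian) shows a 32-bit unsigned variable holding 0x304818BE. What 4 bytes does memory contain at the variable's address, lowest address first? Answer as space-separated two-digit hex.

Split into bytes (most-significant first): 30 48 18 BE.
In little-endian order the low byte comes first in memory.
So at ascending addresses the bytes are BE 18 48 30.

BE 18 48 30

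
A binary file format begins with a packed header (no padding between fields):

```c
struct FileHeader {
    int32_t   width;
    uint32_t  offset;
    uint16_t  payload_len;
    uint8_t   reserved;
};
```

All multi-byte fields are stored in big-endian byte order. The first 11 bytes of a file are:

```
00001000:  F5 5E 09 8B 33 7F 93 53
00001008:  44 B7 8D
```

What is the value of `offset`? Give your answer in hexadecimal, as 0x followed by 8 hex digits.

`offset` follows `width` (4 bytes), so it starts at byte offset 4 and occupies 4 bytes.
Bytes at offsets 4..7: 33 7F 93 53.
Big-endian: lowest address holds the most-significant byte.
The bytes are already most-significant first: 0x337F9353.

0x337F9353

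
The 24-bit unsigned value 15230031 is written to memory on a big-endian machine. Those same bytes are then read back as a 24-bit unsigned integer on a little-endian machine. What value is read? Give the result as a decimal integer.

15230031 in 24-bit hexadecimal is 0xE8644F.
Stored big-endian, the bytes at ascending addresses are E8 64 4F.
Read back as little-endian, the first byte is least significant, giving 0x4F64E8.
0x4F64E8 = 5203176.

5203176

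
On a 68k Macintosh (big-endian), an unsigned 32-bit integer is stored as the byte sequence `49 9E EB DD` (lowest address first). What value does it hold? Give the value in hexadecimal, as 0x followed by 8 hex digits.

0x499EEBDD

Big-endian stores the most-significant byte at the lowest address.
The bytes are already most-significant first: 0x499EEBDD.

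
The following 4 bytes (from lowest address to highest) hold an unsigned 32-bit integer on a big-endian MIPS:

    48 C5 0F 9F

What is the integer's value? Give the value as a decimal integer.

1220874143

Big-endian stores the most-significant byte at the lowest address.
The bytes are already most-significant first: 0x48C50F9F.
0x48C50F9F = 1220874143.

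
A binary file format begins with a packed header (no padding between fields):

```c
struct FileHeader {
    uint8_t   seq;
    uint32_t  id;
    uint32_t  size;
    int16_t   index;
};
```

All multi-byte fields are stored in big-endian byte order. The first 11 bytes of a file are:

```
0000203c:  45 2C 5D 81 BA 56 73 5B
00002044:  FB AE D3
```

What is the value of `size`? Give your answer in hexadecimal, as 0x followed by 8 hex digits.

`size` follows `seq` (1 B), `id` (4 B), so it starts at offset 1 + 4 = 5 and occupies 4 bytes.
Bytes at offsets 5..8: 56 73 5B FB.
Big-endian: lowest address holds the most-significant byte.
The bytes are already most-significant first: 0x56735BFB.

0x56735BFB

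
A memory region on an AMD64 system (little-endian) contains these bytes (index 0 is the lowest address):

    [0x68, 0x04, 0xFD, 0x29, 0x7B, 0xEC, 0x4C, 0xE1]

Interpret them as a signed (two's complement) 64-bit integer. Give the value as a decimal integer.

-2212133303216176024

In little-endian order the low byte comes first in memory.
Reassemble most-significant byte first: E1 4C EC 7B 29 FD 04 68 → 0xE14CEC7B29FD0468.
Top bit is set, so as a signed 64-bit value this is 0xE14CEC7B29FD0468 − 2^64 = -2212133303216176024.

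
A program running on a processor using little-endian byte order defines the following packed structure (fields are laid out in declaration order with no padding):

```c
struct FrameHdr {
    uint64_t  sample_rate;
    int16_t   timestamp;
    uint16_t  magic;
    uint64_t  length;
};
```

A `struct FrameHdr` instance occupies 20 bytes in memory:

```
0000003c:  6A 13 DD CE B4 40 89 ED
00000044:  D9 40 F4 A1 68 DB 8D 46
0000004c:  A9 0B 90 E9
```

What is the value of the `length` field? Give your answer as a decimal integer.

16829964629144623976

`length` follows `sample_rate` (8 B), `timestamp` (2 B), `magic` (2 B), so it starts at offset 8 + 2 + 2 = 12 and occupies 8 bytes.
Bytes at offsets 12..19: 68 DB 8D 46 A9 0B 90 E9.
In little-endian order the low byte comes first in memory.
Reassemble most-significant byte first: E9 90 0B A9 46 8D DB 68 → 0xE9900BA9468DDB68.
0xE9900BA9468DDB68 = 16829964629144623976.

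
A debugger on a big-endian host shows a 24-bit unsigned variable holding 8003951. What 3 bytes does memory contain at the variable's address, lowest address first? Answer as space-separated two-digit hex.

8003951 in hexadecimal, padded to 24 bits, is 0x7A216F.
Split into bytes (most-significant first): 7A 21 6F.
Big-endian: lowest address holds the most-significant byte.
So the memory order matches the most-significant-first order: 7A 21 6F.

7A 21 6F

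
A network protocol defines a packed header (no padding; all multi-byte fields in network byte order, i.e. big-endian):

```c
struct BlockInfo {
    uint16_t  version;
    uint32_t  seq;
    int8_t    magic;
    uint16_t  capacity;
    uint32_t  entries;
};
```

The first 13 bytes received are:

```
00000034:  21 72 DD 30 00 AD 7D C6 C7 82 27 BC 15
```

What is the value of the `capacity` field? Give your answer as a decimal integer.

`capacity` follows `version` (2 B), `seq` (4 B), `magic` (1 B), so it starts at offset 2 + 4 + 1 = 7 and occupies 2 bytes.
Bytes at offsets 7..8: C6 C7.
Big-endian: lowest address holds the most-significant byte.
The bytes are already most-significant first: 0xC6C7.
0xC6C7 = 50887.

50887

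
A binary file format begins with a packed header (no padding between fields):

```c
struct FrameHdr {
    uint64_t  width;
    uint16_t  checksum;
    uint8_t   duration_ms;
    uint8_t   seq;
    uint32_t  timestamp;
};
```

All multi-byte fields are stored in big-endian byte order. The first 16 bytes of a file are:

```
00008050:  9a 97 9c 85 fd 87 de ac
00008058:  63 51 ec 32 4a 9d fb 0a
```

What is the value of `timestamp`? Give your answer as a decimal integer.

`timestamp` follows `width` (8 B), `checksum` (2 B), `duration_ms` (1 B), `seq` (1 B), so it starts at offset 8 + 2 + 1 + 1 = 12 and occupies 4 bytes.
Bytes at offsets 12..15: 4A 9D FB 0A.
Big-endian stores the most-significant byte at the lowest address.
The bytes are already most-significant first: 0x4A9DFB0A.
0x4A9DFB0A = 1251867402.

1251867402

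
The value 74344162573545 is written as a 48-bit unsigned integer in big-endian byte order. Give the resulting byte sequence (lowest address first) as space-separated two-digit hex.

74344162573545 in hexadecimal, padded to 48 bits, is 0x439D9966BCE9.
Split into bytes (most-significant first): 43 9D 99 66 BC E9.
Big-endian: lowest address holds the most-significant byte.
So the memory order matches the most-significant-first order: 43 9D 99 66 BC E9.

43 9D 99 66 BC E9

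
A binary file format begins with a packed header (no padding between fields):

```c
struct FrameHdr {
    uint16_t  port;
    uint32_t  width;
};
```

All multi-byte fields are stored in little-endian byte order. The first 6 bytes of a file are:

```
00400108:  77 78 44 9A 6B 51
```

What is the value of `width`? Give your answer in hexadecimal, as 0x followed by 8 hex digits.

0x516B9A44

`width` follows `port` (2 bytes), so it starts at byte offset 2 and occupies 4 bytes.
Bytes at offsets 2..5: 44 9A 6B 51.
Little-endian: lowest address holds the least-significant byte.
Reassemble most-significant byte first: 51 6B 9A 44 → 0x516B9A44.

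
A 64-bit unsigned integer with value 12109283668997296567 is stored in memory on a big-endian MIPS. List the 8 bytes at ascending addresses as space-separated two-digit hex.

12109283668997296567 in hexadecimal, padded to 64 bits, is 0xA80CD156D705D1B7.
Split into bytes (most-significant first): A8 0C D1 56 D7 05 D1 B7.
Big-endian: lowest address holds the most-significant byte.
So the memory order matches the most-significant-first order: A8 0C D1 56 D7 05 D1 B7.

A8 0C D1 56 D7 05 D1 B7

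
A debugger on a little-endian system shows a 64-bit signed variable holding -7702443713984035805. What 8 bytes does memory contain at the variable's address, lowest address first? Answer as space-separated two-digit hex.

Two's complement of -7702443713984035805 in 64 bits: 7702443713984035805 = 0x6AE493BFA2757BDD; invert → 0x951B6C405D8A8422; add 1 → 0x951B6C405D8A8423.
Split into bytes (most-significant first): 95 1B 6C 40 5D 8A 84 23.
In little-endian order the low byte comes first in memory.
So at ascending addresses the bytes are 23 84 8A 5D 40 6C 1B 95.

23 84 8A 5D 40 6C 1B 95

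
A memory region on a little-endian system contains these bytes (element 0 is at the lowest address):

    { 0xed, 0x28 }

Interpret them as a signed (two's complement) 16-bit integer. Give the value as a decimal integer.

10477

Little-endian: lowest address holds the least-significant byte.
Reassemble most-significant byte first: 28 ED → 0x28ED.
0x28ED = 10477.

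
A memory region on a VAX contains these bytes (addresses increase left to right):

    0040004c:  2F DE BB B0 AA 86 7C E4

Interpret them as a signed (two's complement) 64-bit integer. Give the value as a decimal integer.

-1982561668282196433

Little-endian: lowest address holds the least-significant byte.
Reassemble most-significant byte first: E4 7C 86 AA B0 BB DE 2F → 0xE47C86AAB0BBDE2F.
Top bit is set, so as a signed 64-bit value this is 0xE47C86AAB0BBDE2F − 2^64 = -1982561668282196433.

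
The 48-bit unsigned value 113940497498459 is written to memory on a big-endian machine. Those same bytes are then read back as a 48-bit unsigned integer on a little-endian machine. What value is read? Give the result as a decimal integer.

113940497498459 in 48-bit hexadecimal is 0x67A0D6E1015B.
Stored big-endian, the bytes at ascending addresses are 67 A0 D6 E1 01 5B.
Read back as little-endian, the first byte is least significant, giving 0x5B01E1D6A067.
0x5B01E1D6A067 = 100063642034279.

100063642034279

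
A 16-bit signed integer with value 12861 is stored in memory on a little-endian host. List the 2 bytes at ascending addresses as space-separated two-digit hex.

12861 in hexadecimal, padded to 16 bits, is 0x323D.
Split into bytes (most-significant first): 32 3D.
In little-endian order the low byte comes first in memory.
So at ascending addresses the bytes are 3D 32.

3D 32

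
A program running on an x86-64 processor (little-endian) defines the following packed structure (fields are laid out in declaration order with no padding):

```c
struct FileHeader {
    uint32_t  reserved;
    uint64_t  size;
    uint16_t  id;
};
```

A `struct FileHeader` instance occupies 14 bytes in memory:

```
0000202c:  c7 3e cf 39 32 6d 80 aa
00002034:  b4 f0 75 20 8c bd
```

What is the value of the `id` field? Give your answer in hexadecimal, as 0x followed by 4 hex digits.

`id` follows `reserved` (4 B), `size` (8 B), so it starts at offset 4 + 8 = 12 and occupies 2 bytes.
Bytes at offsets 12..13: 8C BD.
Little-endian stores the least-significant byte at the lowest address.
Reassemble most-significant byte first: BD 8C → 0xBD8C.

0xBD8C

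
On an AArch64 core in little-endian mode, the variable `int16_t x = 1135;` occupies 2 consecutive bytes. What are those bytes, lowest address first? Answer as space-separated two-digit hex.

6F 04

1135 in hexadecimal, padded to 16 bits, is 0x046F.
Split into bytes (most-significant first): 04 6F.
Little-endian: lowest address holds the least-significant byte.
So at ascending addresses the bytes are 6F 04.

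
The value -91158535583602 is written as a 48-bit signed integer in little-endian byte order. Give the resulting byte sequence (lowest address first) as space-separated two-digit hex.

8E 48 DE 7F 17 AD

Two's complement of -91158535583602 in 48 bits: 91158535583602 = 0x52E88021B772; invert → 0xAD177FDE488D; add 1 → 0xAD177FDE488E.
Split into bytes (most-significant first): AD 17 7F DE 48 8E.
In little-endian order the low byte comes first in memory.
So at ascending addresses the bytes are 8E 48 DE 7F 17 AD.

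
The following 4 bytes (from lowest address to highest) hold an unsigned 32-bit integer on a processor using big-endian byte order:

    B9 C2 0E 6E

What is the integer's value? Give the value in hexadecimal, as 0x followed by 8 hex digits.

Big-endian: lowest address holds the most-significant byte.
The bytes are already most-significant first: 0xB9C20E6E.

0xB9C20E6E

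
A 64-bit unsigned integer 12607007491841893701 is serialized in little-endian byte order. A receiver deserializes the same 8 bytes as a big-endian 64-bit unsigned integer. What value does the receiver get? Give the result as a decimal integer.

12607007491841893701 in 64-bit hexadecimal is 0xAEF51684DFECA545.
Stored little-endian, the bytes at ascending addresses are 45 A5 EC DF 84 16 F5 AE.
Read back as big-endian, the last byte is least significant, giving 0x45A5ECDF8416F5AE.
0x45A5ECDF8416F5AE = 5018677804512245166.

5018677804512245166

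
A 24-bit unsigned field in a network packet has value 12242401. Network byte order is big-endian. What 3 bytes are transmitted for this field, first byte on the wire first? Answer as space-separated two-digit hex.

BA CD E1

12242401 in hexadecimal, padded to 24 bits, is 0xBACDE1.
Split into bytes (most-significant first): BA CD E1.
Big-endian stores the most-significant byte at the lowest address.
So the memory order matches the most-significant-first order: BA CD E1.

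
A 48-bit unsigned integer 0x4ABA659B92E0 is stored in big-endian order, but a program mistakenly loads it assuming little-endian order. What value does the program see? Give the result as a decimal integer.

Stored big-endian, the bytes at ascending addresses are 4A BA 65 9B 92 E0.
Read back as little-endian, the first byte is least significant, giving 0xE0929B65BA4A.
0xE0929B65BA4A = 246920276982346.

246920276982346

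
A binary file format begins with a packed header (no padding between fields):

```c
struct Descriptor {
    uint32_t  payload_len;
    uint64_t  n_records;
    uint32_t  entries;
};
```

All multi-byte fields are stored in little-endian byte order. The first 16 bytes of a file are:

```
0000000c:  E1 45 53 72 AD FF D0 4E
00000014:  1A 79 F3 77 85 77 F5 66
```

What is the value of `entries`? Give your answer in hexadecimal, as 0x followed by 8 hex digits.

`entries` follows `payload_len` (4 B), `n_records` (8 B), so it starts at offset 4 + 8 = 12 and occupies 4 bytes.
Bytes at offsets 12..15: 85 77 F5 66.
Little-endian stores the least-significant byte at the lowest address.
Reassemble most-significant byte first: 66 F5 77 85 → 0x66F57785.

0x66F57785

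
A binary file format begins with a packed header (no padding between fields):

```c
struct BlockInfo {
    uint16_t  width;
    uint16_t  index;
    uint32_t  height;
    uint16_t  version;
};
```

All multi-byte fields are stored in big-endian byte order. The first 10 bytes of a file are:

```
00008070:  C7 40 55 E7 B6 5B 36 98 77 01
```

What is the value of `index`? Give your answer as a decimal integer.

21991

`index` follows `width` (2 bytes), so it starts at byte offset 2 and occupies 2 bytes.
Bytes at offsets 2..3: 55 E7.
Big-endian stores the most-significant byte at the lowest address.
The bytes are already most-significant first: 0x55E7.
0x55E7 = 21991.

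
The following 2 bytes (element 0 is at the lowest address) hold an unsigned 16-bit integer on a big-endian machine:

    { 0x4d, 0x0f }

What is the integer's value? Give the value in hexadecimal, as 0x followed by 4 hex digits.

0x4D0F

In big-endian order the high byte comes first in memory.
The bytes are already most-significant first: 0x4D0F.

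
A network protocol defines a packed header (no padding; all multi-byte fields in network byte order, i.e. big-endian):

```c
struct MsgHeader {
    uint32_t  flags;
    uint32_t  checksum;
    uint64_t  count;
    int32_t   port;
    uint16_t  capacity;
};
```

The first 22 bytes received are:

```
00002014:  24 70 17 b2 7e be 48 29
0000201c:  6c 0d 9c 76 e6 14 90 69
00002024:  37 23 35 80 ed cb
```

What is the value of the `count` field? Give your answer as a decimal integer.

`count` follows `flags` (4 B), `checksum` (4 B), so it starts at offset 4 + 4 = 8 and occupies 8 bytes.
Bytes at offsets 8..15: 6C 0D 9C 76 E6 14 90 69.
Big-endian stores the most-significant byte at the lowest address.
The bytes are already most-significant first: 0x6C0D9C76E6149069.
0x6C0D9C76E6149069 = 7786051365273636969.

7786051365273636969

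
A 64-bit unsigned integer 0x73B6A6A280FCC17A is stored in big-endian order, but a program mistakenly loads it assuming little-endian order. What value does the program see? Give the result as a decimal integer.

8845628772547212915

Stored big-endian, the bytes at ascending addresses are 73 B6 A6 A2 80 FC C1 7A.
Read back as little-endian, the first byte is least significant, giving 0x7AC1FC80A2A6B673.
0x7AC1FC80A2A6B673 = 8845628772547212915.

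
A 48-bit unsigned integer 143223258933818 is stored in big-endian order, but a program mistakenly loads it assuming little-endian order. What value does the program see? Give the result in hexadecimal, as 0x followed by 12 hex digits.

0x3AEA78C34282

143223258933818 in 48-bit hexadecimal is 0x8242C378EA3A.
Stored big-endian, the bytes at ascending addresses are 82 42 C3 78 EA 3A.
Read back as little-endian, the first byte is least significant, giving 0x3AEA78C34282.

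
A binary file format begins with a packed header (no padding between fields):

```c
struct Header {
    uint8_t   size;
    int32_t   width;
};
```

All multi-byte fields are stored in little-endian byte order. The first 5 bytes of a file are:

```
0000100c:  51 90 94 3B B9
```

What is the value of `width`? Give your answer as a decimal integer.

-1187277680

`width` follows `size` (1 byte), so it starts at byte offset 1 and occupies 4 bytes.
Bytes at offsets 1..4: 90 94 3B B9.
Little-endian stores the least-significant byte at the lowest address.
Reassemble most-significant byte first: B9 3B 94 90 → 0xB93B9490.
Top bit is set, so as a signed 32-bit value this is 0xB93B9490 − 2^32 = -1187277680.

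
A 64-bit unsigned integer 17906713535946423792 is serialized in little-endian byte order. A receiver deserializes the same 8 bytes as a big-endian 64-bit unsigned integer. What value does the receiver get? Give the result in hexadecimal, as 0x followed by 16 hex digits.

17906713535946423792 in 64-bit hexadecimal is 0xF8816D164CC3FDF0.
Stored little-endian, the bytes at ascending addresses are F0 FD C3 4C 16 6D 81 F8.
Read back as big-endian, the last byte is least significant, giving 0xF0FDC34C166D81F8.

0xF0FDC34C166D81F8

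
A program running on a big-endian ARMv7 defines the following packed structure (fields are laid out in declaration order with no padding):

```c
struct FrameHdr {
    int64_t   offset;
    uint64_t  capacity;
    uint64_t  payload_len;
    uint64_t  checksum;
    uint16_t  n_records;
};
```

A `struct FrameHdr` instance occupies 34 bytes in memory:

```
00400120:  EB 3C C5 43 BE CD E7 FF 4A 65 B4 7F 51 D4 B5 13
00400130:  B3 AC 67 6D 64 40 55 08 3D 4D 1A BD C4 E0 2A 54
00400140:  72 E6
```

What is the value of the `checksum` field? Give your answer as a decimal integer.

4417216211874490964

`checksum` follows `offset` (8 B), `capacity` (8 B), `payload_len` (8 B), so it starts at offset 8 + 8 + 8 = 24 and occupies 8 bytes.
Bytes at offsets 24..31: 3D 4D 1A BD C4 E0 2A 54.
Big-endian: lowest address holds the most-significant byte.
The bytes are already most-significant first: 0x3D4D1ABDC4E02A54.
0x3D4D1ABDC4E02A54 = 4417216211874490964.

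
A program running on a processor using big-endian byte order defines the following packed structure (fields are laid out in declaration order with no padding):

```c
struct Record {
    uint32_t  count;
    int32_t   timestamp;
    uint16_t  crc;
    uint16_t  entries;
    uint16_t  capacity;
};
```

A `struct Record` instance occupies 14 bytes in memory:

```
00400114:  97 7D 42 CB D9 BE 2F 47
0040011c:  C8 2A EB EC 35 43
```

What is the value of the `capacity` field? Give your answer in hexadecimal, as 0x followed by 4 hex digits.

0x3543

`capacity` follows `count` (4 B), `timestamp` (4 B), `crc` (2 B), `entries` (2 B), so it starts at offset 4 + 4 + 2 + 2 = 12 and occupies 2 bytes.
Bytes at offsets 12..13: 35 43.
Big-endian stores the most-significant byte at the lowest address.
The bytes are already most-significant first: 0x3543.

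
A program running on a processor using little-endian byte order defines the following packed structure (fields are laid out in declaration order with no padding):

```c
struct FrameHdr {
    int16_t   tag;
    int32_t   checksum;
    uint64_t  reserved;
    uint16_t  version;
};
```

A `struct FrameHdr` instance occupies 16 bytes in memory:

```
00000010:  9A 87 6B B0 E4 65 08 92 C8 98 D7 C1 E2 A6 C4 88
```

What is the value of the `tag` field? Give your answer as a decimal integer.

`tag` is the first field, at byte offset 0, occupying 2 bytes.
Bytes at offsets 0..1: 9A 87.
Little-endian: lowest address holds the least-significant byte.
Reassemble most-significant byte first: 87 9A → 0x879A.
Top bit is set, so as a signed 16-bit value this is 0x879A − 2^16 = -30822.

-30822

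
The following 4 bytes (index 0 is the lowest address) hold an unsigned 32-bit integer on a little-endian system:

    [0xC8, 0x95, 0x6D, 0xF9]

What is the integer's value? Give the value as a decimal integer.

4184708552

In little-endian order the low byte comes first in memory.
Reassemble most-significant byte first: F9 6D 95 C8 → 0xF96D95C8.
0xF96D95C8 = 4184708552.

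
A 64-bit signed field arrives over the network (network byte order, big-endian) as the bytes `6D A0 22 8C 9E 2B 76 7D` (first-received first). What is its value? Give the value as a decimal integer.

7899351733752264317

Big-endian stores the most-significant byte at the lowest address.
The bytes are already most-significant first: 0x6DA0228C9E2B767D.
0x6DA0228C9E2B767D = 7899351733752264317.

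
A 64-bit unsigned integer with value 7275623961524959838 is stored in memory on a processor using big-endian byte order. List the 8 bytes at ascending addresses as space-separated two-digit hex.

64 F8 35 71 F2 03 FA 5E

7275623961524959838 in hexadecimal, padded to 64 bits, is 0x64F83571F203FA5E.
Split into bytes (most-significant first): 64 F8 35 71 F2 03 FA 5E.
Big-endian stores the most-significant byte at the lowest address.
So the memory order matches the most-significant-first order: 64 F8 35 71 F2 03 FA 5E.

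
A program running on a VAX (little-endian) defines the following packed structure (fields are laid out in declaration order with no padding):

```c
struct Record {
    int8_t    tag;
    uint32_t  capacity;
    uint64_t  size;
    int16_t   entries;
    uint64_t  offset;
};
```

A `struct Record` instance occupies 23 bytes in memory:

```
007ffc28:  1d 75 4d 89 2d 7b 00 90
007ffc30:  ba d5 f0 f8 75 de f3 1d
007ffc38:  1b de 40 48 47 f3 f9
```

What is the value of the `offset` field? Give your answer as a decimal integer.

18010817710436260637

`offset` follows `tag` (1 B), `capacity` (4 B), `size` (8 B), `entries` (2 B), so it starts at offset 1 + 4 + 8 + 2 = 15 and occupies 8 bytes.
Bytes at offsets 15..22: 1D 1B DE 40 48 47 F3 F9.
Little-endian stores the least-significant byte at the lowest address.
Reassemble most-significant byte first: F9 F3 47 48 40 DE 1B 1D → 0xF9F3474840DE1B1D.
0xF9F3474840DE1B1D = 18010817710436260637.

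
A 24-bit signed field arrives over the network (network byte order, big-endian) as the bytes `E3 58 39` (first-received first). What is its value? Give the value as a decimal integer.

-1877959

Big-endian stores the most-significant byte at the lowest address.
The bytes are already most-significant first: 0xE35839.
Top bit is set, so as a signed 24-bit value this is 0xE35839 − 2^24 = -1877959.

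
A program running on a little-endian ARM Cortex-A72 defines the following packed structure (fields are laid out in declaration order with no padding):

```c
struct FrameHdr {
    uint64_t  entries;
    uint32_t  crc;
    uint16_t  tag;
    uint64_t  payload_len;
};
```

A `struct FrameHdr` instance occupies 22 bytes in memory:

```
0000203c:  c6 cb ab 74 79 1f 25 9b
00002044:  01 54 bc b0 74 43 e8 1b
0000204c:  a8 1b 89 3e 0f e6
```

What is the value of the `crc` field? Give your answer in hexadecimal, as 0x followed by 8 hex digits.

`crc` follows `entries` (8 bytes), so it starts at byte offset 8 and occupies 4 bytes.
Bytes at offsets 8..11: 01 54 BC B0.
Little-endian: lowest address holds the least-significant byte.
Reassemble most-significant byte first: B0 BC 54 01 → 0xB0BC5401.

0xB0BC5401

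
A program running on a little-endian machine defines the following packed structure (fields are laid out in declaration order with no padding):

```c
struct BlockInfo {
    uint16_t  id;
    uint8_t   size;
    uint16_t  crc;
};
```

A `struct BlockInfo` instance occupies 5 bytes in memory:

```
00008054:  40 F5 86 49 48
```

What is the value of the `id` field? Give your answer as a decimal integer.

`id` is the first field, at byte offset 0, occupying 2 bytes.
Bytes at offsets 0..1: 40 F5.
Little-endian: lowest address holds the least-significant byte.
Reassemble most-significant byte first: F5 40 → 0xF540.
0xF540 = 62784.

62784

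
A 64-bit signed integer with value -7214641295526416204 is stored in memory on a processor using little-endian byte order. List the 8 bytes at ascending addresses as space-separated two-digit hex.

B4 B0 48 6E F7 71 E0 9B

Two's complement of -7214641295526416204 in 64 bits: 7214641295526416204 = 0x641F8E0891B74F4C; invert → 0x9BE071F76E48B0B3; add 1 → 0x9BE071F76E48B0B4.
Split into bytes (most-significant first): 9B E0 71 F7 6E 48 B0 B4.
Little-endian: lowest address holds the least-significant byte.
So at ascending addresses the bytes are B4 B0 48 6E F7 71 E0 9B.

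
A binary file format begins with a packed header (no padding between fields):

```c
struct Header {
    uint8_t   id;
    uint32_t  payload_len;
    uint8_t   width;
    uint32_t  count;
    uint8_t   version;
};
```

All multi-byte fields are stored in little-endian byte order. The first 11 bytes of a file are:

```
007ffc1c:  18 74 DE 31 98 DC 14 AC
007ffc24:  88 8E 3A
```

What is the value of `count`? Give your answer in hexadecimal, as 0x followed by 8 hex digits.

`count` follows `id` (1 B), `payload_len` (4 B), `width` (1 B), so it starts at offset 1 + 4 + 1 = 6 and occupies 4 bytes.
Bytes at offsets 6..9: 14 AC 88 8E.
Little-endian stores the least-significant byte at the lowest address.
Reassemble most-significant byte first: 8E 88 AC 14 → 0x8E88AC14.

0x8E88AC14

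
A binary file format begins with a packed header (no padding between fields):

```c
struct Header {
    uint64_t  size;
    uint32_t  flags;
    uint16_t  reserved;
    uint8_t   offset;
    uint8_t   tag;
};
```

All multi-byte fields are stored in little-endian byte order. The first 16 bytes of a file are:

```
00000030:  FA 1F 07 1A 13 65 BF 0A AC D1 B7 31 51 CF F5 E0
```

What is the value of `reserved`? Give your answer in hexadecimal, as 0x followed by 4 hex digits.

`reserved` follows `size` (8 B), `flags` (4 B), so it starts at offset 8 + 4 = 12 and occupies 2 bytes.
Bytes at offsets 12..13: 51 CF.
Little-endian stores the least-significant byte at the lowest address.
Reassemble most-significant byte first: CF 51 → 0xCF51.

0xCF51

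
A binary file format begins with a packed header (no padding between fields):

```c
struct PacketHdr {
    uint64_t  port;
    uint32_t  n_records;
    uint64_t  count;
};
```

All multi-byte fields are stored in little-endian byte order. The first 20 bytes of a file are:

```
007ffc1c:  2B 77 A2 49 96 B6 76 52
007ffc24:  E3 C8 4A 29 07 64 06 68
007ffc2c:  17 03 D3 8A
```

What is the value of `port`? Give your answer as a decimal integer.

`port` is the first field, at byte offset 0, occupying 8 bytes.
Bytes at offsets 0..7: 2B 77 A2 49 96 B6 76 52.
Little-endian: lowest address holds the least-significant byte.
Reassemble most-significant byte first: 52 76 B6 96 49 A2 77 2B → 0x5276B69649A2772B.
0x5276B69649A2772B = 5942137514958681899.

5942137514958681899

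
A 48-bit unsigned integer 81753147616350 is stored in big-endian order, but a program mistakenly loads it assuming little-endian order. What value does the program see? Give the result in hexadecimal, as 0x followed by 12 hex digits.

81753147616350 in 48-bit hexadecimal is 0x4A5AA352AC5E.
Stored big-endian, the bytes at ascending addresses are 4A 5A A3 52 AC 5E.
Read back as little-endian, the first byte is least significant, giving 0x5EAC52A35A4A.

0x5EAC52A35A4A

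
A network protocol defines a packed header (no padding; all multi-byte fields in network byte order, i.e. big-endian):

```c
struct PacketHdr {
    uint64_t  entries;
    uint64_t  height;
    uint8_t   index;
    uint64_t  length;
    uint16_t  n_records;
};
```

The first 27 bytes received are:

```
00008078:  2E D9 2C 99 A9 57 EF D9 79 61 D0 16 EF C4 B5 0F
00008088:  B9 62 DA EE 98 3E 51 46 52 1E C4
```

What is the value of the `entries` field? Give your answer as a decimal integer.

`entries` is the first field, at byte offset 0, occupying 8 bytes.
Bytes at offsets 0..7: 2E D9 2C 99 A9 57 EF D9.
Big-endian stores the most-significant byte at the lowest address.
The bytes are already most-significant first: 0x2ED92C99A957EFD9.
0x2ED92C99A957EFD9 = 3375778434173628377.

3375778434173628377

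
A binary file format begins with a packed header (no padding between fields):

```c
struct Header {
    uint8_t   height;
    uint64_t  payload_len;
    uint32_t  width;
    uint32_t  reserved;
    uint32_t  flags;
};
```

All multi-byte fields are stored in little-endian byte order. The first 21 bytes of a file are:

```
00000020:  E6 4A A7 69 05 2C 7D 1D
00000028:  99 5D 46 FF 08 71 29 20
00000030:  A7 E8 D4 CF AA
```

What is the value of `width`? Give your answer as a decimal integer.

150947421

`width` follows `height` (1 B), `payload_len` (8 B), so it starts at offset 1 + 8 = 9 and occupies 4 bytes.
Bytes at offsets 9..12: 5D 46 FF 08.
In little-endian order the low byte comes first in memory.
Reassemble most-significant byte first: 08 FF 46 5D → 0x08FF465D.
0x08FF465D = 150947421.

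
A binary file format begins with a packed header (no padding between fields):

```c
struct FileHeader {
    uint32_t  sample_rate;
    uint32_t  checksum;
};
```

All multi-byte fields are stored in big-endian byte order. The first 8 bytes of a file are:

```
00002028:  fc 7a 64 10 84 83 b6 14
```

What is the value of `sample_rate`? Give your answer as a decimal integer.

`sample_rate` is the first field, at byte offset 0, occupying 4 bytes.
Bytes at offsets 0..3: FC 7A 64 10.
In big-endian order the high byte comes first in memory.
The bytes are already most-significant first: 0xFC7A6410.
0xFC7A6410 = 4235879440.

4235879440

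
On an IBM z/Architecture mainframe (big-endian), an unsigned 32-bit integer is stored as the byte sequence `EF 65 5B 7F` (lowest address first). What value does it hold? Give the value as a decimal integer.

4016397183

Big-endian: lowest address holds the most-significant byte.
The bytes are already most-significant first: 0xEF655B7F.
0xEF655B7F = 4016397183.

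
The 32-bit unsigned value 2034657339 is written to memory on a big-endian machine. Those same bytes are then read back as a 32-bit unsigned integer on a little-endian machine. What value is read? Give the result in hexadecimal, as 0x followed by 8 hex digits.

2034657339 in 32-bit hexadecimal is 0x7946683B.
Stored big-endian, the bytes at ascending addresses are 79 46 68 3B.
Read back as little-endian, the first byte is least significant, giving 0x3B684679.

0x3B684679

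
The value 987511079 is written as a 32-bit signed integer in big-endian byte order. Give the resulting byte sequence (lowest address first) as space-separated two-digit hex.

3A DC 39 27

987511079 in hexadecimal, padded to 32 bits, is 0x3ADC3927.
Split into bytes (most-significant first): 3A DC 39 27.
Big-endian stores the most-significant byte at the lowest address.
So the memory order matches the most-significant-first order: 3A DC 39 27.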